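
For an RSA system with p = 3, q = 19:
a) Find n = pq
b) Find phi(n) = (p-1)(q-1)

Step 1: n = p * q = 3 * 19 = 57.
Step 2: phi(n) = (p-1)(q-1) = 2 * 18 = 36.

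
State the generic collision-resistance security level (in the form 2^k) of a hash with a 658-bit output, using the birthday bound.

Step 1: The birthday paradox gives collision probability ~50% after sqrt(2^n) = 2^(n/2) hashes.
Step 2: For 658-bit output: 2^(658/2) = 2^329.
Step 3: Approximately 2^329 hash computations needed.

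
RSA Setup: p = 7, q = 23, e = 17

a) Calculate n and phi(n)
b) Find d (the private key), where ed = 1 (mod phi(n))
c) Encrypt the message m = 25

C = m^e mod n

Step 1: n = 7 * 23 = 161.
Step 2: phi(n) = (7-1)(23-1) = 6 * 22 = 132.
Step 3: Find d = 17^(-1) mod 132 = 101.
  Verify: 17 * 101 = 1717 = 1 (mod 132).
Step 4: C = 25^17 mod 161 = 156.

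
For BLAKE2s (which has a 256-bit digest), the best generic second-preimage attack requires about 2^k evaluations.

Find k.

Step 1: The hash has a 256-bit output.
Step 2: Second-preimage resistance means: given a specific input x, it should be infeasible to find a different y with h(y) = h(x).
With a 256-bit output, a generic search for a second preimage costs about 2^256 evaluations (each trial matches the fixed target with probability 2^-256).
Step 3: Security level = 256 bits.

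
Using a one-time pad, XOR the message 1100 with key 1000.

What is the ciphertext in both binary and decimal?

Step 1: Write out the XOR operation bit by bit:
  Message: 1100
  Key:     1000
  XOR:     0100
Step 2: Convert to decimal: 0100 = 4.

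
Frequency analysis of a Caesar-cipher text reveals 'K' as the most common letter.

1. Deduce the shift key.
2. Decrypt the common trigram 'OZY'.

Step 1: In English, 'E' is the most frequent letter (12.7%).
Step 2: The most frequent ciphertext letter is 'K' (position 10).
Step 3: Shift = (10 - 4) mod 26 = 6.
Step 4: Decrypt 'OZY' by shifting back 6:
  O -> I
  Z -> T
  Y -> S
Step 5: 'OZY' decrypts to 'ITS'.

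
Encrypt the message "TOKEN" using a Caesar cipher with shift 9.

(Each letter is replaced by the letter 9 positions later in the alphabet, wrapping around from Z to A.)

Step 1: For each letter, shift forward by 9 positions (mod 26).
  T (position 19) -> position (19+9) mod 26 = 2 -> C
  O (position 14) -> position (14+9) mod 26 = 23 -> X
  K (position 10) -> position (10+9) mod 26 = 19 -> T
  E (position 4) -> position (4+9) mod 26 = 13 -> N
  N (position 13) -> position (13+9) mod 26 = 22 -> W
Result: CXTNW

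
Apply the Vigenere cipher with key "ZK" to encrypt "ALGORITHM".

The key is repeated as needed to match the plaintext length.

Step 1: Repeat key to match plaintext length:
  Plaintext: ALGORITHM
  Key:       ZKZKZKZKZ
Step 2: Encrypt each letter:
  A(0) + Z(25) = (0+25) mod 26 = 25 = Z
  L(11) + K(10) = (11+10) mod 26 = 21 = V
  G(6) + Z(25) = (6+25) mod 26 = 5 = F
  O(14) + K(10) = (14+10) mod 26 = 24 = Y
  R(17) + Z(25) = (17+25) mod 26 = 16 = Q
  I(8) + K(10) = (8+10) mod 26 = 18 = S
  T(19) + Z(25) = (19+25) mod 26 = 18 = S
  H(7) + K(10) = (7+10) mod 26 = 17 = R
  M(12) + Z(25) = (12+25) mod 26 = 11 = L
Ciphertext: ZVFYQSSRL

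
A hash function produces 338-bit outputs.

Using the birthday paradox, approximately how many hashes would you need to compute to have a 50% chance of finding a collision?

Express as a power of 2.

Step 1: The birthday paradox gives collision probability ~50% after sqrt(2^n) = 2^(n/2) hashes.
Step 2: For 338-bit output: 2^(338/2) = 2^169.
Step 3: Approximately 2^169 hash computations needed.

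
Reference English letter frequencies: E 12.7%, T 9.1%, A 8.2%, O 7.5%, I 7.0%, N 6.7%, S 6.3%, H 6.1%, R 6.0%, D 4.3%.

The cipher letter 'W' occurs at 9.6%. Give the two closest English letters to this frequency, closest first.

Step 1: Observed frequency of 'W' is 9.6%.
Step 2: Compute distances to each reference frequency and sort:
  T (9.1%): difference = 0.5% <-- BEST
  A (8.2%): difference = 1.4% <-- RUNNER-UP
  O (7.5%): difference = 2.1%
  I (7.0%): difference = 2.6%
  N (6.7%): difference = 2.9%
Step 3: Most likely is 'T' (9.1%, diff 0.5%); second most likely is 'A' (8.2%, diff 1.4%).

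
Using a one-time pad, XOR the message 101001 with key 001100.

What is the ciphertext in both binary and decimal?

Step 1: Write out the XOR operation bit by bit:
  Message: 101001
  Key:     001100
  XOR:     100101
Step 2: Convert to decimal: 100101 = 37.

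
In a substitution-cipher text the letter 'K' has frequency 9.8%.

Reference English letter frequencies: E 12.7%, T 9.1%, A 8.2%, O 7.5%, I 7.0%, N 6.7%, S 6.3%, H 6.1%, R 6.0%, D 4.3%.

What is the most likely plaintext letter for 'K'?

Step 1: The observed frequency is 9.8%.
Step 2: Compare with English frequencies:
  E: 12.7% (difference: 2.9%)
  T: 9.1% (difference: 0.7%) <-- closest
  A: 8.2% (difference: 1.6%)
  O: 7.5% (difference: 2.3%)
  I: 7.0% (difference: 2.8%)
  N: 6.7% (difference: 3.1%)
  S: 6.3% (difference: 3.5%)
  H: 6.1% (difference: 3.7%)
  R: 6.0% (difference: 3.8%)
  D: 4.3% (difference: 5.5%)
Step 3: 'K' most likely represents 'T' (frequency 9.1%).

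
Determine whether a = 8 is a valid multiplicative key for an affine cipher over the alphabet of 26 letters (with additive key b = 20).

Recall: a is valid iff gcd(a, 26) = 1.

Step 1: Compute gcd(8, 26).
Step 2: gcd(8, 26) = 2.
Since gcd = 2 != 1, 8 shares a common factor with 26, so it cannot be used.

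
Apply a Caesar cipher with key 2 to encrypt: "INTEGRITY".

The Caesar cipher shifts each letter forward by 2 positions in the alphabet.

Step 1: For each letter, shift forward by 2 positions (mod 26).
  I (position 8) -> position (8+2) mod 26 = 10 -> K
  N (position 13) -> position (13+2) mod 26 = 15 -> P
  T (position 19) -> position (19+2) mod 26 = 21 -> V
  E (position 4) -> position (4+2) mod 26 = 6 -> G
  G (position 6) -> position (6+2) mod 26 = 8 -> I
  R (position 17) -> position (17+2) mod 26 = 19 -> T
  I (position 8) -> position (8+2) mod 26 = 10 -> K
  T (position 19) -> position (19+2) mod 26 = 21 -> V
  Y (position 24) -> position (24+2) mod 26 = 0 -> A
Result: KPVGITKVA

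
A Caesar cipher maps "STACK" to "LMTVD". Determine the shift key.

Step 1: Compare first letters: S (position 18) -> L (position 11).
Step 2: Shift = (11 - 18) mod 26 = 19.
The shift value is 19.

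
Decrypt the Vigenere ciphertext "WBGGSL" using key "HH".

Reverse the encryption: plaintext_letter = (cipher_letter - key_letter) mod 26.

Step 1: Extend key: HHHHHH
Step 2: Decrypt each letter (c - k) mod 26:
  W(22) - H(7) = (22-7) mod 26 = 15 = P
  B(1) - H(7) = (1-7) mod 26 = 20 = U
  G(6) - H(7) = (6-7) mod 26 = 25 = Z
  G(6) - H(7) = (6-7) mod 26 = 25 = Z
  S(18) - H(7) = (18-7) mod 26 = 11 = L
  L(11) - H(7) = (11-7) mod 26 = 4 = E
Plaintext: PUZZLE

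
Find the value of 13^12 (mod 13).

Step 1: Compute 13^12 mod 13 step by step, reducing modulo 13 at each step.
  13^1 mod 13 = 0
  13^2 mod 13 = (0 * 13) mod 13 = 0
  13^3 mod 13 = (0 * 13) mod 13 = 0
  13^4 mod 13 = (0 * 13) mod 13 = 0
  13^5 mod 13 = (0 * 13) mod 13 = 0
  13^6 mod 13 = (0 * 13) mod 13 = 0
  13^7 mod 13 = (0 * 13) mod 13 = 0
  13^8 mod 13 = (0 * 13) mod 13 = 0
  13^9 mod 13 = (0 * 13) mod 13 = 0
  13^10 mod 13 = (0 * 13) mod 13 = 0
  13^11 mod 13 = (0 * 13) mod 13 = 0
  13^12 mod 13 = (0 * 13) mod 13 = 0
Step 2: Result = 0.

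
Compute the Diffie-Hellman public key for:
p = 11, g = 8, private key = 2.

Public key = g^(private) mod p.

Step 1: A = g^a mod p = 8^2 mod 11.
  8^1 mod 11 = 8
  8^2 mod 11 = (8 * 8) mod 11 = 9
Result: A = 9.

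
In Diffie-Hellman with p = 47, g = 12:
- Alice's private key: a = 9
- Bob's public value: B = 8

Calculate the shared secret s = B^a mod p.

Step 1: s = B^a mod p = 8^9 mod 47.
  8^1 mod 47 = 8
  8^2 mod 47 = (8 * 8) mod 47 = 17
  8^3 mod 47 = (17 * 8) mod 47 = 42
  8^4 mod 47 = (42 * 8) mod 47 = 7
  8^5 mod 47 = (7 * 8) mod 47 = 9
  8^6 mod 47 = (9 * 8) mod 47 = 25
  8^7 mod 47 = (25 * 8) mod 47 = 12
  8^8 mod 47 = (12 * 8) mod 47 = 2
  8^9 mod 47 = (2 * 8) mod 47 = 16
Result: shared secret = 16.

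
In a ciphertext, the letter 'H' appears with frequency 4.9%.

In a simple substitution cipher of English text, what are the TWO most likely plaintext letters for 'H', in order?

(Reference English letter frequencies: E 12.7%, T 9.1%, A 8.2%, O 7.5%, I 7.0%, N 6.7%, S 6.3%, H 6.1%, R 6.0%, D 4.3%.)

Step 1: Observed frequency of 'H' is 4.9%.
Step 2: Compute distances to each reference frequency and sort:
  D (4.3%): difference = 0.6% <-- BEST
  R (6.0%): difference = 1.1% <-- RUNNER-UP
  H (6.1%): difference = 1.2%
  S (6.3%): difference = 1.4%
  N (6.7%): difference = 1.8%
Step 3: Most likely is 'D' (4.3%, diff 0.6%); second most likely is 'R' (6.0%, diff 1.1%).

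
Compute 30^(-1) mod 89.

Step 1: We need x such that 30 * x = 1 (mod 89).
Step 2: Using the extended Euclidean algorithm or trial:
  30 * 3 = 90 = 1 * 89 + 1.
Step 3: Since 90 mod 89 = 1, the inverse is x = 3.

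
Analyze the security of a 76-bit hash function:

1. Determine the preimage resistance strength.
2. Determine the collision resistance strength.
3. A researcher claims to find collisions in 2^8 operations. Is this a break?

Step 1: Preimage resistance requires brute-force of 2^76 operations.
Step 2: Collision resistance (birthday bound) = 2^(76/2) = 2^38.
Step 3: The claimed attack costs 2^8 operations.
Step 4: Since 2^8 < 2^38, the claimed attack beats the generic birthday bound, so collision resistance is broken.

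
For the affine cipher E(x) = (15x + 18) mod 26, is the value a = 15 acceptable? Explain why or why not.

Step 1: Compute gcd(15, 26).
Step 2: gcd(15, 26) = 1.
Since gcd = 1, 15 is coprime with 26, so it is a valid key.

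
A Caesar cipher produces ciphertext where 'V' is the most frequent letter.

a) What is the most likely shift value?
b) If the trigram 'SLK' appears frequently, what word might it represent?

Step 1: In English, 'E' is the most frequent letter (12.7%).
Step 2: The most frequent ciphertext letter is 'V' (position 21).
Step 3: Shift = (21 - 4) mod 26 = 17.
Step 4: Decrypt 'SLK' by shifting back 17:
  S -> B
  L -> U
  K -> T
Step 5: 'SLK' decrypts to 'BUT'.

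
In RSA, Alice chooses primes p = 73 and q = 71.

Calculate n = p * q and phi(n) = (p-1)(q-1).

Step 1: n = p * q = 73 * 71 = 5183.
Step 2: phi(n) = (p-1)(q-1) = 72 * 70 = 5040.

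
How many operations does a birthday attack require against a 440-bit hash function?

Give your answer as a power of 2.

Step 1: The birthday paradox gives collision probability ~50% after sqrt(2^n) = 2^(n/2) hashes.
Step 2: For 440-bit output: 2^(440/2) = 2^220.
Step 3: Approximately 2^220 hash computations needed.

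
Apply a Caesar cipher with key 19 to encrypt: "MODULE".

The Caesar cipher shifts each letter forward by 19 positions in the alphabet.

Step 1: For each letter, shift forward by 19 positions (mod 26).
  M (position 12) -> position (12+19) mod 26 = 5 -> F
  O (position 14) -> position (14+19) mod 26 = 7 -> H
  D (position 3) -> position (3+19) mod 26 = 22 -> W
  U (position 20) -> position (20+19) mod 26 = 13 -> N
  L (position 11) -> position (11+19) mod 26 = 4 -> E
  E (position 4) -> position (4+19) mod 26 = 23 -> X
Result: FHWNEX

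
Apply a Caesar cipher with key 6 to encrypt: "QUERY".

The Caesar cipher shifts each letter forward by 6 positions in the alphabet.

Step 1: For each letter, shift forward by 6 positions (mod 26).
  Q (position 16) -> position (16+6) mod 26 = 22 -> W
  U (position 20) -> position (20+6) mod 26 = 0 -> A
  E (position 4) -> position (4+6) mod 26 = 10 -> K
  R (position 17) -> position (17+6) mod 26 = 23 -> X
  Y (position 24) -> position (24+6) mod 26 = 4 -> E
Result: WAKXE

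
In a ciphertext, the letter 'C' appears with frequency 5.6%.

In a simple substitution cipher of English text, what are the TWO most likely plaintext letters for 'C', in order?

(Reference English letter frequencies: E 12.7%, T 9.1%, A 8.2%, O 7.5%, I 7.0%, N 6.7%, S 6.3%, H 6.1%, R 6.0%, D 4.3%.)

Step 1: Observed frequency of 'C' is 5.6%.
Step 2: Compute distances to each reference frequency and sort:
  R (6.0%): difference = 0.4% <-- BEST
  H (6.1%): difference = 0.5% <-- RUNNER-UP
  S (6.3%): difference = 0.7%
  N (6.7%): difference = 1.1%
  D (4.3%): difference = 1.3%
Step 3: Most likely is 'R' (6.0%, diff 0.4%); second most likely is 'H' (6.1%, diff 0.5%).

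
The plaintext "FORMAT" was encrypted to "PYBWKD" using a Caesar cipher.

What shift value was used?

Step 1: Compare first letters: F (position 5) -> P (position 15).
Step 2: Shift = (15 - 5) mod 26 = 10.
The shift value is 10.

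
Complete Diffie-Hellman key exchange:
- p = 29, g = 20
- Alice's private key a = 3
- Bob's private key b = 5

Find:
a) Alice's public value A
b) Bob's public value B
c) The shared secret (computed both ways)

Step 1: A = g^a mod p = 20^3 mod 29 = 25.
Step 2: B = g^b mod p = 20^5 mod 29 = 24.
Step 3: Alice computes s = B^a mod p = 24^3 mod 29 = 20.
Step 4: Bob computes s = A^b mod p = 25^5 mod 29 = 20.
Both sides agree: shared secret = 20.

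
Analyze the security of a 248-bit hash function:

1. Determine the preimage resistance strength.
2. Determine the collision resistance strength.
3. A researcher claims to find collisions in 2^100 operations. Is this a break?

Step 1: Preimage resistance requires brute-force of 2^248 operations.
Step 2: Collision resistance (birthday bound) = 2^(248/2) = 2^124.
Step 3: The claimed attack costs 2^100 operations.
Step 4: Since 2^100 < 2^124, the claimed attack beats the generic birthday bound, so collision resistance is broken.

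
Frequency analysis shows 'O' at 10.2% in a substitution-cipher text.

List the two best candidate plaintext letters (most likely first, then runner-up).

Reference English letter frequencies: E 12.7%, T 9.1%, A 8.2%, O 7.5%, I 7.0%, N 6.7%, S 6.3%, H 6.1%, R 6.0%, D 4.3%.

Step 1: Observed frequency of 'O' is 10.2%.
Step 2: Compute distances to each reference frequency and sort:
  T (9.1%): difference = 1.1% <-- BEST
  A (8.2%): difference = 2.0% <-- RUNNER-UP
  E (12.7%): difference = 2.5%
  O (7.5%): difference = 2.7%
  I (7.0%): difference = 3.2%
Step 3: Most likely is 'T' (9.1%, diff 1.1%); second most likely is 'A' (8.2%, diff 2.0%).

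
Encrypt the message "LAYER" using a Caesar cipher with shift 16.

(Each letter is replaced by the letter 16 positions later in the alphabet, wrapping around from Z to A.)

Step 1: For each letter, shift forward by 16 positions (mod 26).
  L (position 11) -> position (11+16) mod 26 = 1 -> B
  A (position 0) -> position (0+16) mod 26 = 16 -> Q
  Y (position 24) -> position (24+16) mod 26 = 14 -> O
  E (position 4) -> position (4+16) mod 26 = 20 -> U
  R (position 17) -> position (17+16) mod 26 = 7 -> H
Result: BQOUH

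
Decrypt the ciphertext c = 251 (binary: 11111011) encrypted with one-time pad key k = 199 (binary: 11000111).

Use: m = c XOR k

Step 1: XOR ciphertext with key:
  Ciphertext: 11111011
  Key:        11000111
  XOR:        00111100
Step 2: Plaintext = 00111100 = 60 in decimal.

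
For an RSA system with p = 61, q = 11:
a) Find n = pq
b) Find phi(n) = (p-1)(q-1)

Step 1: n = p * q = 61 * 11 = 671.
Step 2: phi(n) = (p-1)(q-1) = 60 * 10 = 600.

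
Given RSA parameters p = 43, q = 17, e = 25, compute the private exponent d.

Step 1: n = 43 * 17 = 731.
Step 2: phi(n) = 42 * 16 = 672.
Step 3: Find d such that 25 * d = 1 (mod 672).
Step 4: d = 25^(-1) mod 672 = 457.
Verification: 25 * 457 = 11425 = 17 * 672 + 1.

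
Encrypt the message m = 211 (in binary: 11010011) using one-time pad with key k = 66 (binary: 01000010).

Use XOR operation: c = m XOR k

Step 1: Write out the XOR operation bit by bit:
  Message: 11010011
  Key:     01000010
  XOR:     10010001
Step 2: Convert to decimal: 10010001 = 145.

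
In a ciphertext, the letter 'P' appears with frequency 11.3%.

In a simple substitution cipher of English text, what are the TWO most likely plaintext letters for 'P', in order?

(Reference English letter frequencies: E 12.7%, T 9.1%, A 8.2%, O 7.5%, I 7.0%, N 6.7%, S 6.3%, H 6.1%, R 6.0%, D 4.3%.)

Step 1: Observed frequency of 'P' is 11.3%.
Step 2: Compute distances to each reference frequency and sort:
  E (12.7%): difference = 1.4% <-- BEST
  T (9.1%): difference = 2.2% <-- RUNNER-UP
  A (8.2%): difference = 3.1%
  O (7.5%): difference = 3.8%
  I (7.0%): difference = 4.3%
Step 3: Most likely is 'E' (12.7%, diff 1.4%); second most likely is 'T' (9.1%, diff 2.2%).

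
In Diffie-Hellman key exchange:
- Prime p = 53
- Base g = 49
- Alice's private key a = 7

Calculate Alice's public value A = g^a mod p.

Step 1: A = g^a mod p = 49^7 mod 53.
  49^1 mod 53 = 49
  49^2 mod 53 = (49 * 49) mod 53 = 16
  49^3 mod 53 = (16 * 49) mod 53 = 42
  49^4 mod 53 = (42 * 49) mod 53 = 44
  49^5 mod 53 = (44 * 49) mod 53 = 36
  49^6 mod 53 = (36 * 49) mod 53 = 15
  49^7 mod 53 = (15 * 49) mod 53 = 46
Result: A = 46.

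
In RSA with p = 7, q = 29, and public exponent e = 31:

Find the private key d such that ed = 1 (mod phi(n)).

Step 1: n = 7 * 29 = 203.
Step 2: phi(n) = 6 * 28 = 168.
Step 3: Find d such that 31 * d = 1 (mod 168).
Step 4: d = 31^(-1) mod 168 = 103.
Verification: 31 * 103 = 3193 = 19 * 168 + 1.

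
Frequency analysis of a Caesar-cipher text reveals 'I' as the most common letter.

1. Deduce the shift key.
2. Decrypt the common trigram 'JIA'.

Step 1: In English, 'E' is the most frequent letter (12.7%).
Step 2: The most frequent ciphertext letter is 'I' (position 8).
Step 3: Shift = (8 - 4) mod 26 = 4.
Step 4: Decrypt 'JIA' by shifting back 4:
  J -> F
  I -> E
  A -> W
Step 5: 'JIA' decrypts to 'FEW'.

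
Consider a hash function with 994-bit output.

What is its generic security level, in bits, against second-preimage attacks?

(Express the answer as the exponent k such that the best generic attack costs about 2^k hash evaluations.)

Step 1: The hash has a 994-bit output.
Step 2: Second-preimage resistance means: given a specific input x, it should be infeasible to find a different y with h(y) = h(x).
With a 994-bit output, a generic search for a second preimage costs about 2^994 evaluations (each trial matches the fixed target with probability 2^-994).
Step 3: Security level = 994 bits.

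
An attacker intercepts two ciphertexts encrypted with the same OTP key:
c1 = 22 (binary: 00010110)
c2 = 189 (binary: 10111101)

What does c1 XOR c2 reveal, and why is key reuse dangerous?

Step 1: c1 XOR c2 = (m1 XOR k) XOR (m2 XOR k).
Step 2: By XOR associativity/commutativity: = m1 XOR m2 XOR k XOR k = m1 XOR m2.
Step 3: 00010110 XOR 10111101 = 10101011 = 171.
Step 4: The key cancels out! An attacker learns m1 XOR m2 = 171, revealing the relationship between plaintexts.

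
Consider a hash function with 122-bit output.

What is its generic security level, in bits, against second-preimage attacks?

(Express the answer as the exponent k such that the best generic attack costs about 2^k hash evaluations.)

Step 1: The hash has a 122-bit output.
Step 2: Second-preimage resistance means: given a specific input x, it should be infeasible to find a different y with h(y) = h(x).
With a 122-bit output, a generic search for a second preimage costs about 2^122 evaluations (each trial matches the fixed target with probability 2^-122).
Step 3: Security level = 122 bits.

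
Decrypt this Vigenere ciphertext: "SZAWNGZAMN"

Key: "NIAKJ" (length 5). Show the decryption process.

Step 1: Key 'NIAKJ' has length 5. Extended key: NIAKJNIAKJ
Step 2: Decrypt each position:
  S(18) - N(13) = 5 = F
  Z(25) - I(8) = 17 = R
  A(0) - A(0) = 0 = A
  W(22) - K(10) = 12 = M
  N(13) - J(9) = 4 = E
  G(6) - N(13) = 19 = T
  Z(25) - I(8) = 17 = R
  A(0) - A(0) = 0 = A
  M(12) - K(10) = 2 = C
  N(13) - J(9) = 4 = E
Plaintext: FRAMETRACE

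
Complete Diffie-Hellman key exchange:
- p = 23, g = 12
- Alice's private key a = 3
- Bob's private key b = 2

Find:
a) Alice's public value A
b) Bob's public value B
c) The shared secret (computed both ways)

Step 1: A = g^a mod p = 12^3 mod 23 = 3.
Step 2: B = g^b mod p = 12^2 mod 23 = 6.
Step 3: Alice computes s = B^a mod p = 6^3 mod 23 = 9.
Step 4: Bob computes s = A^b mod p = 3^2 mod 23 = 9.
Both sides agree: shared secret = 9.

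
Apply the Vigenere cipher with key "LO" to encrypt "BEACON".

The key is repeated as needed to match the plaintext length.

Step 1: Repeat key to match plaintext length:
  Plaintext: BEACON
  Key:       LOLOLO
Step 2: Encrypt each letter:
  B(1) + L(11) = (1+11) mod 26 = 12 = M
  E(4) + O(14) = (4+14) mod 26 = 18 = S
  A(0) + L(11) = (0+11) mod 26 = 11 = L
  C(2) + O(14) = (2+14) mod 26 = 16 = Q
  O(14) + L(11) = (14+11) mod 26 = 25 = Z
  N(13) + O(14) = (13+14) mod 26 = 1 = B
Ciphertext: MSLQZB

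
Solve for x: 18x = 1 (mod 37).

Step 1: We need x such that 18 * x = 1 (mod 37).
Step 2: Using the extended Euclidean algorithm or trial:
  18 * 35 = 630 = 17 * 37 + 1.
Step 3: Since 630 mod 37 = 1, the inverse is x = 35.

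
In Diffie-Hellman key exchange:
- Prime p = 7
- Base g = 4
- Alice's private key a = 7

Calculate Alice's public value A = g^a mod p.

Step 1: A = g^a mod p = 4^7 mod 7.
  4^1 mod 7 = 4
  4^2 mod 7 = (4 * 4) mod 7 = 2
  4^3 mod 7 = (2 * 4) mod 7 = 1
  4^4 mod 7 = (1 * 4) mod 7 = 4
  4^5 mod 7 = (4 * 4) mod 7 = 2
  4^6 mod 7 = (2 * 4) mod 7 = 1
  4^7 mod 7 = (1 * 4) mod 7 = 4
Result: A = 4.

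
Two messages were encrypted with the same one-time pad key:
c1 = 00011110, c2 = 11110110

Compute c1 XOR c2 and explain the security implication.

Step 1: c1 XOR c2 = (m1 XOR k) XOR (m2 XOR k).
Step 2: By XOR associativity/commutativity: = m1 XOR m2 XOR k XOR k = m1 XOR m2.
Step 3: 00011110 XOR 11110110 = 11101000 = 232.
Step 4: The key cancels out! An attacker learns m1 XOR m2 = 232, revealing the relationship between plaintexts.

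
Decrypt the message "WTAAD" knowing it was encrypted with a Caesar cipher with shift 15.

Step 1: Reverse the shift by subtracting 15 from each letter position.
  W (position 22) -> position (22-15) mod 26 = 7 -> H
  T (position 19) -> position (19-15) mod 26 = 4 -> E
  A (position 0) -> position (0-15) mod 26 = 11 -> L
  A (position 0) -> position (0-15) mod 26 = 11 -> L
  D (position 3) -> position (3-15) mod 26 = 14 -> O
Decrypted message: HELLO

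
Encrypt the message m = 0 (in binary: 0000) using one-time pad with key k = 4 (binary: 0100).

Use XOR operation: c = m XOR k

Step 1: Write out the XOR operation bit by bit:
  Message: 0000
  Key:     0100
  XOR:     0100
Step 2: Convert to decimal: 0100 = 4.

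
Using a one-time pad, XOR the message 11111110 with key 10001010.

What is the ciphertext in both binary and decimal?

Step 1: Write out the XOR operation bit by bit:
  Message: 11111110
  Key:     10001010
  XOR:     01110100
Step 2: Convert to decimal: 01110100 = 116.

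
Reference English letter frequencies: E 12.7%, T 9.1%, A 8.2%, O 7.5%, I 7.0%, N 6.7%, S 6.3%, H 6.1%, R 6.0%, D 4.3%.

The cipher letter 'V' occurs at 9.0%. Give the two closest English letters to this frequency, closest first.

Step 1: Observed frequency of 'V' is 9.0%.
Step 2: Compute distances to each reference frequency and sort:
  T (9.1%): difference = 0.1% <-- BEST
  A (8.2%): difference = 0.8% <-- RUNNER-UP
  O (7.5%): difference = 1.5%
  I (7.0%): difference = 2.0%
  N (6.7%): difference = 2.3%
Step 3: Most likely is 'T' (9.1%, diff 0.1%); second most likely is 'A' (8.2%, diff 0.8%).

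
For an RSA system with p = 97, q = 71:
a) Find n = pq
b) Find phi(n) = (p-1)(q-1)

Step 1: n = p * q = 97 * 71 = 6887.
Step 2: phi(n) = (p-1)(q-1) = 96 * 70 = 6720.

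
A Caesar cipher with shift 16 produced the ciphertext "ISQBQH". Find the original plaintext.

Step 1: Reverse the shift by subtracting 16 from each letter position.
  I (position 8) -> position (8-16) mod 26 = 18 -> S
  S (position 18) -> position (18-16) mod 26 = 2 -> C
  Q (position 16) -> position (16-16) mod 26 = 0 -> A
  B (position 1) -> position (1-16) mod 26 = 11 -> L
  Q (position 16) -> position (16-16) mod 26 = 0 -> A
  H (position 7) -> position (7-16) mod 26 = 17 -> R
Decrypted message: SCALAR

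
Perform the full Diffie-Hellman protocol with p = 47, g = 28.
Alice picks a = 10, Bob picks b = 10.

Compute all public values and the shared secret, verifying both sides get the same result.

Step 1: A = g^a mod p = 28^10 mod 47 = 4.
Step 2: B = g^b mod p = 28^10 mod 47 = 4.
Step 3: Alice computes s = B^a mod p = 4^10 mod 47 = 6.
Step 4: Bob computes s = A^b mod p = 4^10 mod 47 = 6.
Both sides agree: shared secret = 6.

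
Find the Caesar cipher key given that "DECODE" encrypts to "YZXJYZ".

Step 1: Compare first letters: D (position 3) -> Y (position 24).
Step 2: Shift = (24 - 3) mod 26 = 21.
The shift value is 21.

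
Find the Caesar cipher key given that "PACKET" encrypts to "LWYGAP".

Step 1: Compare first letters: P (position 15) -> L (position 11).
Step 2: Shift = (11 - 15) mod 26 = 22.
The shift value is 22.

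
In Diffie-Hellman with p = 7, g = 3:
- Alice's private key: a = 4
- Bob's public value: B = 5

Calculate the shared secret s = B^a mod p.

Step 1: s = B^a mod p = 5^4 mod 7.
  5^1 mod 7 = 5
  5^2 mod 7 = (5 * 5) mod 7 = 4
  5^3 mod 7 = (4 * 5) mod 7 = 6
  5^4 mod 7 = (6 * 5) mod 7 = 2
Result: shared secret = 2.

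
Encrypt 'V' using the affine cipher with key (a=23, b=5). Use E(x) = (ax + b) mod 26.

Step 1: Convert 'V' to number: x = 21.
Step 2: E(21) = (23 * 21 + 5) mod 26 = 488 mod 26 = 20.
Step 3: Convert 20 back to letter: U.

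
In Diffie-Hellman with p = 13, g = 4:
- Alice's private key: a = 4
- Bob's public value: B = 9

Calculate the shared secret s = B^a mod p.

Step 1: s = B^a mod p = 9^4 mod 13.
  9^1 mod 13 = 9
  9^2 mod 13 = (9 * 9) mod 13 = 3
  9^3 mod 13 = (3 * 9) mod 13 = 1
  9^4 mod 13 = (1 * 9) mod 13 = 9
Result: shared secret = 9.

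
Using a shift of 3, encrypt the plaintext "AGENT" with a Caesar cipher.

Step 1: For each letter, shift forward by 3 positions (mod 26).
  A (position 0) -> position (0+3) mod 26 = 3 -> D
  G (position 6) -> position (6+3) mod 26 = 9 -> J
  E (position 4) -> position (4+3) mod 26 = 7 -> H
  N (position 13) -> position (13+3) mod 26 = 16 -> Q
  T (position 19) -> position (19+3) mod 26 = 22 -> W
Result: DJHQW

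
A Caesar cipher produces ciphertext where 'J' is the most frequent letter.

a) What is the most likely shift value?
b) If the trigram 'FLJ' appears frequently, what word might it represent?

Step 1: In English, 'E' is the most frequent letter (12.7%).
Step 2: The most frequent ciphertext letter is 'J' (position 9).
Step 3: Shift = (9 - 4) mod 26 = 5.
Step 4: Decrypt 'FLJ' by shifting back 5:
  F -> A
  L -> G
  J -> E
Step 5: 'FLJ' decrypts to 'AGE'.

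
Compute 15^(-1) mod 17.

Step 1: We need x such that 15 * x = 1 (mod 17).
Step 2: Using the extended Euclidean algorithm or trial:
  15 * 8 = 120 = 7 * 17 + 1.
Step 3: Since 120 mod 17 = 1, the inverse is x = 8.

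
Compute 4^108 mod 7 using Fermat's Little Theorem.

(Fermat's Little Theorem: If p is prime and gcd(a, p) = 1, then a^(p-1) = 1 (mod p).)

Step 1: Since 7 is prime, by Fermat's Little Theorem: 4^6 = 1 (mod 7).
Step 2: Reduce exponent: 108 mod 6 = 0.
Step 3: So 4^108 = 4^0 (mod 7).
Step 4: 4^0 mod 7 = 1.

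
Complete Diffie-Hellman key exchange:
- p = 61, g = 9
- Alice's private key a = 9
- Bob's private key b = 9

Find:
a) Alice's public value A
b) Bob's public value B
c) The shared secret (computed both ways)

Step 1: A = g^a mod p = 9^9 mod 61 = 34.
Step 2: B = g^b mod p = 9^9 mod 61 = 34.
Step 3: Alice computes s = B^a mod p = 34^9 mod 61 = 9.
Step 4: Bob computes s = A^b mod p = 34^9 mod 61 = 9.
Both sides agree: shared secret = 9.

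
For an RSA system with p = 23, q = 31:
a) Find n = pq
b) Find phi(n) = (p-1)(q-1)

Step 1: n = p * q = 23 * 31 = 713.
Step 2: phi(n) = (p-1)(q-1) = 22 * 30 = 660.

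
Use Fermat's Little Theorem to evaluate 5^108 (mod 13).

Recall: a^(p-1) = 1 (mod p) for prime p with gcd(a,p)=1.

Step 1: Since 13 is prime, by Fermat's Little Theorem: 5^12 = 1 (mod 13).
Step 2: Reduce exponent: 108 mod 12 = 0.
Step 3: So 5^108 = 5^0 (mod 13).
Step 4: 5^0 mod 13 = 1.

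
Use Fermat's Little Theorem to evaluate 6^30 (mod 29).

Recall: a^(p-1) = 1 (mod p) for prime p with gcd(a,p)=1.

Step 1: Since 29 is prime, by Fermat's Little Theorem: 6^28 = 1 (mod 29).
Step 2: Reduce exponent: 30 mod 28 = 2.
Step 3: So 6^30 = 6^2 (mod 29).
Step 4: 6^2 mod 29 = 7.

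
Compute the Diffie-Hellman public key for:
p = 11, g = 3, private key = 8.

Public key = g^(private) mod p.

Step 1: A = g^a mod p = 3^8 mod 11.
  3^1 mod 11 = 3
  3^2 mod 11 = (3 * 3) mod 11 = 9
  3^3 mod 11 = (9 * 3) mod 11 = 5
  3^4 mod 11 = (5 * 3) mod 11 = 4
  3^5 mod 11 = (4 * 3) mod 11 = 1
  3^6 mod 11 = (1 * 3) mod 11 = 3
  3^7 mod 11 = (3 * 3) mod 11 = 9
  3^8 mod 11 = (9 * 3) mod 11 = 5
Result: A = 5.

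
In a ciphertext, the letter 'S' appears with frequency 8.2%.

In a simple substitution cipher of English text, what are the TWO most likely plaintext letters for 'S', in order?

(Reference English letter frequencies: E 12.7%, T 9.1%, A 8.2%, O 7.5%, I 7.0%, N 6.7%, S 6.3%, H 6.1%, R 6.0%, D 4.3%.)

Step 1: Observed frequency of 'S' is 8.2%.
Step 2: Compute distances to each reference frequency and sort:
  A (8.2%): difference = 0.0% <-- BEST
  O (7.5%): difference = 0.7% <-- RUNNER-UP
  T (9.1%): difference = 0.9%
  I (7.0%): difference = 1.2%
  N (6.7%): difference = 1.5%
Step 3: Most likely is 'A' (8.2%, diff 0.0%); second most likely is 'O' (7.5%, diff 0.7%).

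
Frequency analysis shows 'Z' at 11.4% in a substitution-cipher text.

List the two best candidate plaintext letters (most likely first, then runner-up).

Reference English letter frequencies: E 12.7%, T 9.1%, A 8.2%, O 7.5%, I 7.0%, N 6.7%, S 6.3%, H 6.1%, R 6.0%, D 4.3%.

Step 1: Observed frequency of 'Z' is 11.4%.
Step 2: Compute distances to each reference frequency and sort:
  E (12.7%): difference = 1.3% <-- BEST
  T (9.1%): difference = 2.3% <-- RUNNER-UP
  A (8.2%): difference = 3.2%
  O (7.5%): difference = 3.9%
  I (7.0%): difference = 4.4%
Step 3: Most likely is 'E' (12.7%, diff 1.3%); second most likely is 'T' (9.1%, diff 2.3%).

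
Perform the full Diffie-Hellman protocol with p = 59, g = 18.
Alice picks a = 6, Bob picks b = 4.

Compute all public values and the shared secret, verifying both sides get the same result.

Step 1: A = g^a mod p = 18^6 mod 59 = 22.
Step 2: B = g^b mod p = 18^4 mod 59 = 15.
Step 3: Alice computes s = B^a mod p = 15^6 mod 59 = 26.
Step 4: Bob computes s = A^b mod p = 22^4 mod 59 = 26.
Both sides agree: shared secret = 26.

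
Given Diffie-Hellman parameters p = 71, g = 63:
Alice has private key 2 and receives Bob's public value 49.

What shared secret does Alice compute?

Step 1: s = B^a mod p = 49^2 mod 71.
  49^1 mod 71 = 49
  49^2 mod 71 = (49 * 49) mod 71 = 58
Result: shared secret = 58.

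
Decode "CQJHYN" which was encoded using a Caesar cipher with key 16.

Step 1: Reverse the shift by subtracting 16 from each letter position.
  C (position 2) -> position (2-16) mod 26 = 12 -> M
  Q (position 16) -> position (16-16) mod 26 = 0 -> A
  J (position 9) -> position (9-16) mod 26 = 19 -> T
  H (position 7) -> position (7-16) mod 26 = 17 -> R
  Y (position 24) -> position (24-16) mod 26 = 8 -> I
  N (position 13) -> position (13-16) mod 26 = 23 -> X
Decrypted message: MATRIX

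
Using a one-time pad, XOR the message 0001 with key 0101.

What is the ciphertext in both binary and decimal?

Step 1: Write out the XOR operation bit by bit:
  Message: 0001
  Key:     0101
  XOR:     0100
Step 2: Convert to decimal: 0100 = 4.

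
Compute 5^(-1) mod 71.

Step 1: We need x such that 5 * x = 1 (mod 71).
Step 2: Using the extended Euclidean algorithm or trial:
  5 * 57 = 285 = 4 * 71 + 1.
Step 3: Since 285 mod 71 = 1, the inverse is x = 57.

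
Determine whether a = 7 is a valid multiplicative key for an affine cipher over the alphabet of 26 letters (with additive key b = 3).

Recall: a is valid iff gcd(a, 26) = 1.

Step 1: Compute gcd(7, 26).
Step 2: gcd(7, 26) = 1.
Since gcd = 1, 7 is coprime with 26, so it is a valid key.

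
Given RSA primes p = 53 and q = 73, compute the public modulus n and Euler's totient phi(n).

Step 1: n = p * q = 53 * 73 = 3869.
Step 2: phi(n) = (p-1)(q-1) = 52 * 72 = 3744.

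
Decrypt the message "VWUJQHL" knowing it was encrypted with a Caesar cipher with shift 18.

Step 1: Reverse the shift by subtracting 18 from each letter position.
  V (position 21) -> position (21-18) mod 26 = 3 -> D
  W (position 22) -> position (22-18) mod 26 = 4 -> E
  U (position 20) -> position (20-18) mod 26 = 2 -> C
  J (position 9) -> position (9-18) mod 26 = 17 -> R
  Q (position 16) -> position (16-18) mod 26 = 24 -> Y
  H (position 7) -> position (7-18) mod 26 = 15 -> P
  L (position 11) -> position (11-18) mod 26 = 19 -> T
Decrypted message: DECRYPT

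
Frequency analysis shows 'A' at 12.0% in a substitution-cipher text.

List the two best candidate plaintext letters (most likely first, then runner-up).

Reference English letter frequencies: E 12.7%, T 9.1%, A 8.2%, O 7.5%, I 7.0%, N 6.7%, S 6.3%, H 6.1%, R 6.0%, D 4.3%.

Step 1: Observed frequency of 'A' is 12.0%.
Step 2: Compute distances to each reference frequency and sort:
  E (12.7%): difference = 0.7% <-- BEST
  T (9.1%): difference = 2.9% <-- RUNNER-UP
  A (8.2%): difference = 3.8%
  O (7.5%): difference = 4.5%
  I (7.0%): difference = 5.0%
Step 3: Most likely is 'E' (12.7%, diff 0.7%); second most likely is 'T' (9.1%, diff 2.9%).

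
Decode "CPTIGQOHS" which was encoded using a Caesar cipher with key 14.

Step 1: Reverse the shift by subtracting 14 from each letter position.
  C (position 2) -> position (2-14) mod 26 = 14 -> O
  P (position 15) -> position (15-14) mod 26 = 1 -> B
  T (position 19) -> position (19-14) mod 26 = 5 -> F
  I (position 8) -> position (8-14) mod 26 = 20 -> U
  G (position 6) -> position (6-14) mod 26 = 18 -> S
  Q (position 16) -> position (16-14) mod 26 = 2 -> C
  O (position 14) -> position (14-14) mod 26 = 0 -> A
  H (position 7) -> position (7-14) mod 26 = 19 -> T
  S (position 18) -> position (18-14) mod 26 = 4 -> E
Decrypted message: OBFUSCATE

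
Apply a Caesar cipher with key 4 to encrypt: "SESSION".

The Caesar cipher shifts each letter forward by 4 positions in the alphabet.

Step 1: For each letter, shift forward by 4 positions (mod 26).
  S (position 18) -> position (18+4) mod 26 = 22 -> W
  E (position 4) -> position (4+4) mod 26 = 8 -> I
  S (position 18) -> position (18+4) mod 26 = 22 -> W
  S (position 18) -> position (18+4) mod 26 = 22 -> W
  I (position 8) -> position (8+4) mod 26 = 12 -> M
  O (position 14) -> position (14+4) mod 26 = 18 -> S
  N (position 13) -> position (13+4) mod 26 = 17 -> R
Result: WIWWMSR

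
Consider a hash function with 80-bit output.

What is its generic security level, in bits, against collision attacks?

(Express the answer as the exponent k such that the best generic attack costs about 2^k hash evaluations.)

Step 1: The hash has a 80-bit output.
Step 2: Collision resistance means it should be infeasible to find any x != y with h(x) = h(y).
By the birthday bound, a generic collision search succeeds after about sqrt(2^80) = 2^(80/2) = 2^40 evaluations.
Step 3: Security level = 40 bits.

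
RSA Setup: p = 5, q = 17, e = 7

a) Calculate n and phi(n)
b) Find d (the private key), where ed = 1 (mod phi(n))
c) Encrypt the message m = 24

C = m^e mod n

Step 1: n = 5 * 17 = 85.
Step 2: phi(n) = (5-1)(17-1) = 4 * 16 = 64.
Step 3: Find d = 7^(-1) mod 64 = 55.
  Verify: 7 * 55 = 385 = 1 (mod 64).
Step 4: C = 24^7 mod 85 = 29.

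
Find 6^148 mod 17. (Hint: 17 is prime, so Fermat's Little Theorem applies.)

Step 1: Since 17 is prime, by Fermat's Little Theorem: 6^16 = 1 (mod 17).
Step 2: Reduce exponent: 148 mod 16 = 4.
Step 3: So 6^148 = 6^4 (mod 17).
Step 4: 6^4 mod 17 = 4.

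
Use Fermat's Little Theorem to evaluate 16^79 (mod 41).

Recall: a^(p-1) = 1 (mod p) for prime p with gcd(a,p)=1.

Step 1: Since 41 is prime, by Fermat's Little Theorem: 16^40 = 1 (mod 41).
Step 2: Reduce exponent: 79 mod 40 = 39.
Step 3: So 16^79 = 16^39 (mod 41).
Step 4: 16^39 mod 41 = 18.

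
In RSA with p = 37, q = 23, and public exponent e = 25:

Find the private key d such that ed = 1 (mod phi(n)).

Step 1: n = 37 * 23 = 851.
Step 2: phi(n) = 36 * 22 = 792.
Step 3: Find d such that 25 * d = 1 (mod 792).
Step 4: d = 25^(-1) mod 792 = 697.
Verification: 25 * 697 = 17425 = 22 * 792 + 1.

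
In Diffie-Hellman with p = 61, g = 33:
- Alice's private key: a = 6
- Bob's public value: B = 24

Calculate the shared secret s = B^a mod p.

Step 1: s = B^a mod p = 24^6 mod 61.
  24^1 mod 61 = 24
  24^2 mod 61 = (24 * 24) mod 61 = 27
  24^3 mod 61 = (27 * 24) mod 61 = 38
  24^4 mod 61 = (38 * 24) mod 61 = 58
  24^5 mod 61 = (58 * 24) mod 61 = 50
  24^6 mod 61 = (50 * 24) mod 61 = 41
Result: shared secret = 41.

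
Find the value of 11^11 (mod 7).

Step 1: Compute 11^11 mod 7 step by step, reducing modulo 7 at each step.
  11^1 mod 7 = 4
  11^2 mod 7 = (4 * 11) mod 7 = 2
  11^3 mod 7 = (2 * 11) mod 7 = 1
  11^4 mod 7 = (1 * 11) mod 7 = 4
  11^5 mod 7 = (4 * 11) mod 7 = 2
  11^6 mod 7 = (2 * 11) mod 7 = 1
  11^7 mod 7 = (1 * 11) mod 7 = 4
  11^8 mod 7 = (4 * 11) mod 7 = 2
  11^9 mod 7 = (2 * 11) mod 7 = 1
  11^10 mod 7 = (1 * 11) mod 7 = 4
  11^11 mod 7 = (4 * 11) mod 7 = 2
Step 2: Result = 2.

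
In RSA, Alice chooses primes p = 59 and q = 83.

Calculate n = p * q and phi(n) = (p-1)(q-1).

Step 1: n = p * q = 59 * 83 = 4897.
Step 2: phi(n) = (p-1)(q-1) = 58 * 82 = 4756.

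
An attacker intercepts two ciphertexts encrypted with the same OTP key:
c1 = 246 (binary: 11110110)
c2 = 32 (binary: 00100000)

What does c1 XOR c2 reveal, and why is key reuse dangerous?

Step 1: c1 XOR c2 = (m1 XOR k) XOR (m2 XOR k).
Step 2: By XOR associativity/commutativity: = m1 XOR m2 XOR k XOR k = m1 XOR m2.
Step 3: 11110110 XOR 00100000 = 11010110 = 214.
Step 4: The key cancels out! An attacker learns m1 XOR m2 = 214, revealing the relationship between plaintexts.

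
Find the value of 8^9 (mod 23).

Step 1: Compute 8^9 mod 23 step by step, reducing modulo 23 at each step.
  8^1 mod 23 = 8
  8^2 mod 23 = (8 * 8) mod 23 = 18
  8^3 mod 23 = (18 * 8) mod 23 = 6
  8^4 mod 23 = (6 * 8) mod 23 = 2
  8^5 mod 23 = (2 * 8) mod 23 = 16
  8^6 mod 23 = (16 * 8) mod 23 = 13
  8^7 mod 23 = (13 * 8) mod 23 = 12
  8^8 mod 23 = (12 * 8) mod 23 = 4
  8^9 mod 23 = (4 * 8) mod 23 = 9
Step 2: Result = 9.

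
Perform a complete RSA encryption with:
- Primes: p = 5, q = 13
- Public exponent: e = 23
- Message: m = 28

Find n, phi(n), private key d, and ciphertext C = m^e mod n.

Step 1: n = 5 * 13 = 65.
Step 2: phi(n) = (5-1)(13-1) = 4 * 12 = 48.
Step 3: Find d = 23^(-1) mod 48 = 23.
  Verify: 23 * 23 = 529 = 1 (mod 48).
Step 4: C = 28^23 mod 65 = 7.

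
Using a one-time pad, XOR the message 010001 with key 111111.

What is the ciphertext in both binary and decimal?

Step 1: Write out the XOR operation bit by bit:
  Message: 010001
  Key:     111111
  XOR:     101110
Step 2: Convert to decimal: 101110 = 46.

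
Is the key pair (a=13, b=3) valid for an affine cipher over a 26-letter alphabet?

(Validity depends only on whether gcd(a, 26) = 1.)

Step 1: Compute gcd(13, 26).
Step 2: gcd(13, 26) = 13.
Since gcd = 13 != 1, 13 shares a common factor with 26, so it cannot be used.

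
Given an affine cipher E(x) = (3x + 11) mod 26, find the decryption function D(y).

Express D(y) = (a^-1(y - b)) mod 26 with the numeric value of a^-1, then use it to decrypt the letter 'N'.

Step 1: Find a^-1, the modular inverse of 3 mod 26.
Step 2: We need 3 * a^-1 = 1 (mod 26).
Step 3: 3 * 9 = 27 = 1 * 26 + 1, so a^-1 = 9.
Step 4: D(y) = 9(y - 11) mod 26.
Step 5: Apply to 'N' (y = 13): D(13) = 9 * (13 - 11) mod 26 = 9 * 2 mod 26 = 18 -> 'S'.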